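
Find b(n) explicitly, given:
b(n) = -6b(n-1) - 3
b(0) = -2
First-order linear non-homogeneous.
Homogeneous solution: b_h(n) = A·(-6)^n.
Try constant particular solution b_p = K: K = -6K - 3 ⇒ K = - \frac{3}{7}.
General: b(n) = A·(-6)^n - \frac{3}{7}.
Apply b(0) = -2: A - \frac{3}{7} = -2 ⇒ A = - \frac{11}{7}.
So b(n) = - \frac{11 \left(-6\right)^{n}}{7} - \frac{3}{7}.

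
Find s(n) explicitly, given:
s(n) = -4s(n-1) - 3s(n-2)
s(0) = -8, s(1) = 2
Characteristic equation: x² + 4x + 3 = 0, which factors as (x - (-1))(x - (-3)) = 0.
Roots r₁ = -1, r₂ = -3 (distinct).
General solution: s(n) = A·(-1)^n + B·(-3)^n.
From s(0) = -8: A + B = -8.
From s(1) = 2: -A - 3B = 2.
Solving: A = -11, B = 3.
So s(n) = - 11 \left(-1\right)^{n} + 3 \left(-3\right)^{n}.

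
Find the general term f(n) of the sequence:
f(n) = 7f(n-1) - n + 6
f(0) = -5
First-order linear with linear forcing.
Homogeneous solution: f_h(n) = A·(7)^n.
Try particular f_p(n) = pn + q. Substituting:
  pn + q = 7(p(n-1) + q) - n + 6.
Matching the n-coefficient: p = 7p - 1 ⇒ p = \frac{1}{6}.
Matching constants: q = -7p + 7q + 6 ⇒ q = - \frac{29}{36}.
General: f(n) = A·(7)^n + \frac{n}{6} - \frac{29}{36}.
Apply f(0) = -5: A - \frac{29}{36} = -5 ⇒ A = - \frac{151}{36}.
So f(n) = - \frac{151 \cdot 7^{n}}{36} + \frac{n}{6} - \frac{29}{36}.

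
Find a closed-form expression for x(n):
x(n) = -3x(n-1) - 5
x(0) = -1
First-order linear non-homogeneous.
Homogeneous solution: x_h(n) = A·(-3)^n.
Try constant particular solution x_p = K: K = -3K - 5 ⇒ K = - \frac{5}{4}.
General: x(n) = A·(-3)^n - \frac{5}{4}.
Apply x(0) = -1: A - \frac{5}{4} = -1 ⇒ A = \frac{1}{4}.
So x(n) = \frac{\left(-3\right)^{n}}{4} - \frac{5}{4}.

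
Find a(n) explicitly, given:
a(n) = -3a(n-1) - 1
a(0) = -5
First-order linear non-homogeneous.
Homogeneous solution: a_h(n) = A·(-3)^n.
Try constant particular solution a_p = K: K = -3K - 1 ⇒ K = - \frac{1}{4}.
General: a(n) = A·(-3)^n - \frac{1}{4}.
Apply a(0) = -5: A - \frac{1}{4} = -5 ⇒ A = - \frac{19}{4}.
So a(n) = - \frac{19 \left(-3\right)^{n}}{4} - \frac{1}{4}.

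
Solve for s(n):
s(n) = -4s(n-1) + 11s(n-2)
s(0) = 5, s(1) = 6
Characteristic equation: x² + 4x - 11 = 0.
Discriminant Δ = (-4)² + 4·(11) = 60.
Roots r₁,₂ = (-4 ± √60)/2, so r₁ = -2 + \sqrt{15}, r₂ = - \sqrt{15} - 2.
General solution: s(n) = A·r₁^n + B·r₂^n.
From the initial conditions, A + B = 5 and r₁A + r₂B = 6.
Since r₁ - r₂ = √60: A = (6 - (5)r₂)/√60 = \frac{8 \sqrt{15}}{15} + \frac{5}{2}, and B = 5 - A = \frac{5}{2} - \frac{8 \sqrt{15}}{15}.
So s(n) = \left(\frac{8 \sqrt{15}}{15} + \frac{5}{2}\right)\left(-2 + \sqrt{15}\right)^n + \left(\frac{5}{2} - \frac{8 \sqrt{15}}{15}\right)\left(- \sqrt{15} - 2\right)^n.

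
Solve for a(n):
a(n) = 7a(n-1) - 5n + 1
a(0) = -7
First-order linear with linear forcing.
Homogeneous solution: a_h(n) = A·(7)^n.
Try particular a_p(n) = pn + q. Substituting:
  pn + q = 7(p(n-1) + q) - 5n + 1.
Matching the n-coefficient: p = 7p - 5 ⇒ p = \frac{5}{6}.
Matching constants: q = -7p + 7q + 1 ⇒ q = \frac{29}{36}.
General: a(n) = A·(7)^n + \frac{5 n}{6} + \frac{29}{36}.
Apply a(0) = -7: A + \frac{29}{36} = -7 ⇒ A = - \frac{281}{36}.
So a(n) = - \frac{281 \cdot 7^{n}}{36} + \frac{5 n}{6} + \frac{29}{36}.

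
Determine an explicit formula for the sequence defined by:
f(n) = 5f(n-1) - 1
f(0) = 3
First-order linear non-homogeneous.
Homogeneous solution: f_h(n) = A·(5)^n.
Try constant particular solution f_p = K: K = 5K - 1 ⇒ K = \frac{1}{4}.
General: f(n) = A·(5)^n + \frac{1}{4}.
Apply f(0) = 3: A + \frac{1}{4} = 3 ⇒ A = \frac{11}{4}.
So f(n) = \frac{11 \cdot 5^{n}}{4} + \frac{1}{4}.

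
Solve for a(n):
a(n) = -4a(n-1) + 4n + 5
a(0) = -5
First-order linear with linear forcing.
Homogeneous solution: a_h(n) = A·(-4)^n.
Try particular a_p(n) = pn + q. Substituting:
  pn + q = -4(p(n-1) + q) + 4n + 5.
Matching the n-coefficient: p = -4p + 4 ⇒ p = \frac{4}{5}.
Matching constants: q = 4p - 4q + 5 ⇒ q = \frac{41}{25}.
General: a(n) = A·(-4)^n + \frac{4 n}{5} + \frac{41}{25}.
Apply a(0) = -5: A + \frac{41}{25} = -5 ⇒ A = - \frac{166}{25}.
So a(n) = - \frac{166 \left(-4\right)^{n}}{25} + \frac{4 n}{5} + \frac{41}{25}.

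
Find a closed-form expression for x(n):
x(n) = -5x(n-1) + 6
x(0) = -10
First-order linear non-homogeneous.
Homogeneous solution: x_h(n) = A·(-5)^n.
Try constant particular solution x_p = K: K = -5K + 6 ⇒ K = 1.
General: x(n) = A·(-5)^n + 1.
Apply x(0) = -10: A + 1 = -10 ⇒ A = -11.
So x(n) = 1 - 11 \left(-5\right)^{n}.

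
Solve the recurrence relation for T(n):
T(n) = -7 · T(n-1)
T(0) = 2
Pure geometric recurrence with ratio -7.
By induction T(n) = T(0) · (-7)^n = 2 \left(-7\right)^{n}.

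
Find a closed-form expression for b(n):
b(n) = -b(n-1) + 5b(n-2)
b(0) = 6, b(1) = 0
Characteristic equation: x² + x - 5 = 0.
Discriminant Δ = (-1)² + 4·(5) = 21.
Roots r₁,₂ = (-1 ± √21)/2, so r₁ = - \frac{1}{2} + \frac{\sqrt{21}}{2}, r₂ = - \frac{\sqrt{21}}{2} - \frac{1}{2}.
General solution: b(n) = A·r₁^n + B·r₂^n.
From the initial conditions, A + B = 6 and r₁A + r₂B = 0.
Since r₁ - r₂ = √21: A = (0 - (6)r₂)/√21 = \frac{\sqrt{21}}{7} + 3, and B = 6 - A = 3 - \frac{\sqrt{21}}{7}.
So b(n) = \left(\frac{\sqrt{21}}{7} + 3\right)\left(- \frac{1}{2} + \frac{\sqrt{21}}{2}\right)^n + \left(3 - \frac{\sqrt{21}}{7}\right)\left(- \frac{\sqrt{21}}{2} - \frac{1}{2}\right)^n.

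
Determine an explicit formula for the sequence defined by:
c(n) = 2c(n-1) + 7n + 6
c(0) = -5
First-order linear with linear forcing.
Homogeneous solution: c_h(n) = A·(2)^n.
Try particular c_p(n) = pn + q. Substituting:
  pn + q = 2(p(n-1) + q) + 7n + 6.
Matching the n-coefficient: p = 2p + 7 ⇒ p = -7.
Matching constants: q = -2p + 2q + 6 ⇒ q = -20.
General: c(n) = A·(2)^n - 7 n - 20.
Apply c(0) = -5: A - 20 = -5 ⇒ A = 15.
So c(n) = 15 \cdot 2^{n} - 7 n - 20.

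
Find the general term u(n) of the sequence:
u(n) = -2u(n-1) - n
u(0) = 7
First-order linear with linear forcing.
Homogeneous solution: u_h(n) = A·(-2)^n.
Try particular u_p(n) = pn + q. Substituting:
  pn + q = -2(p(n-1) + q) - n.
Matching the n-coefficient: p = -2p - 1 ⇒ p = - \frac{1}{3}.
Matching constants: q = 2p - 2q ⇒ q = - \frac{2}{9}.
General: u(n) = A·(-2)^n - \frac{n}{3} - \frac{2}{9}.
Apply u(0) = 7: A - \frac{2}{9} = 7 ⇒ A = \frac{65}{9}.
So u(n) = \frac{65 \left(-2\right)^{n}}{9} - \frac{n}{3} - \frac{2}{9}.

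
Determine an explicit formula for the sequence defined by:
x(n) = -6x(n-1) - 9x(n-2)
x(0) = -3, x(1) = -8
Characteristic equation: x² + 6x + 9 = 0, which is (x - (-3))².
Repeated root r = -3.
General solution: x(n) = (A + Bn)·(-3)^n.
From x(0) = -3: A = -3.
From x(1) = -8: (A + B)·(-3) = -8 ⇒ B = \frac{17}{3}.
So x(n) = \left(\frac{17 n}{3} - 3\right) \cdot (-3)^n.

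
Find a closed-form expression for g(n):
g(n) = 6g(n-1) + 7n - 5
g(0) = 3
First-order linear with linear forcing.
Homogeneous solution: g_h(n) = A·(6)^n.
Try particular g_p(n) = pn + q. Substituting:
  pn + q = 6(p(n-1) + q) + 7n - 5.
Matching the n-coefficient: p = 6p + 7 ⇒ p = - \frac{7}{5}.
Matching constants: q = -6p + 6q - 5 ⇒ q = - \frac{17}{25}.
General: g(n) = A·(6)^n - \frac{7 n}{5} - \frac{17}{25}.
Apply g(0) = 3: A - \frac{17}{25} = 3 ⇒ A = \frac{92}{25}.
So g(n) = \frac{92 \cdot 6^{n}}{25} - \frac{7 n}{5} - \frac{17}{25}.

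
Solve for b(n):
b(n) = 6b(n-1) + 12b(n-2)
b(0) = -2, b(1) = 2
Characteristic equation: x² - 6x - 12 = 0.
Discriminant Δ = (6)² + 4·(12) = 84.
Roots r₁,₂ = (6 ± √84)/2, so r₁ = 3 + \sqrt{21}, r₂ = 3 - \sqrt{21}.
General solution: b(n) = A·r₁^n + B·r₂^n.
From the initial conditions, A + B = -2 and r₁A + r₂B = 2.
Since r₁ - r₂ = √84: A = (2 - (-2)r₂)/√84 = -1 + \frac{4 \sqrt{21}}{21}, and B = -2 - A = -1 - \frac{4 \sqrt{21}}{21}.
So b(n) = \left(-1 + \frac{4 \sqrt{21}}{21}\right)\left(3 + \sqrt{21}\right)^n + \left(-1 - \frac{4 \sqrt{21}}{21}\right)\left(3 - \sqrt{21}\right)^n.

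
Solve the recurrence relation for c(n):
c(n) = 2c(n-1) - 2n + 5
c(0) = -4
First-order linear with linear forcing.
Homogeneous solution: c_h(n) = A·(2)^n.
Try particular c_p(n) = pn + q. Substituting:
  pn + q = 2(p(n-1) + q) - 2n + 5.
Matching the n-coefficient: p = 2p - 2 ⇒ p = 2.
Matching constants: q = -2p + 2q + 5 ⇒ q = -1.
General: c(n) = A·(2)^n + 2 n - 1.
Apply c(0) = -4: A - 1 = -4 ⇒ A = -3.
So c(n) = - 3 \cdot 2^{n} + 2 n - 1.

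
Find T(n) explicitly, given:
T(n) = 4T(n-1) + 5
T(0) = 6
First-order linear non-homogeneous.
Homogeneous solution: T_h(n) = A·(4)^n.
Try constant particular solution T_p = K: K = 4K + 5 ⇒ K = - \frac{5}{3}.
General: T(n) = A·(4)^n - \frac{5}{3}.
Apply T(0) = 6: A - \frac{5}{3} = 6 ⇒ A = \frac{23}{3}.
So T(n) = \frac{23 \cdot 4^{n}}{3} - \frac{5}{3}.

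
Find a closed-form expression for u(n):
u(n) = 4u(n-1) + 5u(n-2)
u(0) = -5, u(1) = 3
Characteristic equation: x² - 4x - 5 = 0, which factors as (x - (-1))(x - (5)) = 0.
Roots r₁ = -1, r₂ = 5 (distinct).
General solution: u(n) = A·(-1)^n + B·(5)^n.
From u(0) = -5: A + B = -5.
From u(1) = 3: -A + 5B = 3.
Solving: A = - \frac{14}{3}, B = - \frac{1}{3}.
So u(n) = - \frac{14 \left(-1\right)^{n}}{3} - \frac{5^{n}}{3}.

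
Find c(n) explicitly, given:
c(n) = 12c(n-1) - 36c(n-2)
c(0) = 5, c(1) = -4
Characteristic equation: x² - 12x + 36 = 0, which is (x - (6))².
Repeated root r = 6.
General solution: c(n) = (A + Bn)·(6)^n.
From c(0) = 5: A = 5.
From c(1) = -4: (A + B)·(6) = -4 ⇒ B = - \frac{17}{3}.
So c(n) = \left(5 - \frac{17 n}{3}\right) \cdot (6)^n.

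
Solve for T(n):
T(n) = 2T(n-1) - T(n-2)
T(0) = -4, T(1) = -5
Characteristic equation: x² - 2x + 1 = 0, which is (x - (1))².
Repeated root r = 1.
General solution: T(n) = (A + Bn)·(1)^n.
From T(0) = -4: A = -4.
From T(1) = -5: (A + B)·(1) = -5 ⇒ B = -1.
So T(n) = \left(- n - 4\right) \cdot (1)^n.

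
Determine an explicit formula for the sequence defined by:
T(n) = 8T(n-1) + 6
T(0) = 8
First-order linear non-homogeneous.
Homogeneous solution: T_h(n) = A·(8)^n.
Try constant particular solution T_p = K: K = 8K + 6 ⇒ K = - \frac{6}{7}.
General: T(n) = A·(8)^n - \frac{6}{7}.
Apply T(0) = 8: A - \frac{6}{7} = 8 ⇒ A = \frac{62}{7}.
So T(n) = \frac{62 \cdot 8^{n}}{7} - \frac{6}{7}.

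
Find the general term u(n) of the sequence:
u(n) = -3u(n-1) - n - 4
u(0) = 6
First-order linear with linear forcing.
Homogeneous solution: u_h(n) = A·(-3)^n.
Try particular u_p(n) = pn + q. Substituting:
  pn + q = -3(p(n-1) + q) - n - 4.
Matching the n-coefficient: p = -3p - 1 ⇒ p = - \frac{1}{4}.
Matching constants: q = 3p - 3q - 4 ⇒ q = - \frac{19}{16}.
General: u(n) = A·(-3)^n - \frac{n}{4} - \frac{19}{16}.
Apply u(0) = 6: A - \frac{19}{16} = 6 ⇒ A = \frac{115}{16}.
So u(n) = \frac{115 \left(-3\right)^{n}}{16} - \frac{n}{4} - \frac{19}{16}.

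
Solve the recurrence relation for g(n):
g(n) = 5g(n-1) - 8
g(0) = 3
First-order linear non-homogeneous.
Homogeneous solution: g_h(n) = A·(5)^n.
Try constant particular solution g_p = K: K = 5K - 8 ⇒ K = 2.
General: g(n) = A·(5)^n + 2.
Apply g(0) = 3: A + 2 = 3 ⇒ A = 1.
So g(n) = 5^{n} + 2.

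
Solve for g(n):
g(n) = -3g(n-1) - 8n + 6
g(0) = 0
First-order linear with linear forcing.
Homogeneous solution: g_h(n) = A·(-3)^n.
Try particular g_p(n) = pn + q. Substituting:
  pn + q = -3(p(n-1) + q) - 8n + 6.
Matching the n-coefficient: p = -3p - 8 ⇒ p = -2.
Matching constants: q = 3p - 3q + 6 ⇒ q = 0.
General: g(n) = A·(-3)^n - 2 n + 0.
Apply g(0) = 0: A + 0 = 0 ⇒ A = 0.
So g(n) = - 2 n.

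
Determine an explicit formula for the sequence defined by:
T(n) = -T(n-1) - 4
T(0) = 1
First-order linear non-homogeneous.
Homogeneous solution: T_h(n) = A·(-1)^n.
Try constant particular solution T_p = K: K = -K - 4 ⇒ K = -2.
General: T(n) = A·(-1)^n - 2.
Apply T(0) = 1: A - 2 = 1 ⇒ A = 3.
So T(n) = 3 \left(-1\right)^{n} - 2.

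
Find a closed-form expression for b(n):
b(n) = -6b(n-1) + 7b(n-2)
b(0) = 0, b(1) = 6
Characteristic equation: x² + 6x - 7 = 0, which factors as (x - (1))(x - (-7)) = 0.
Roots r₁ = 1, r₂ = -7 (distinct).
General solution: b(n) = A·(1)^n + B·(-7)^n.
From b(0) = 0: A + B = 0.
From b(1) = 6: A - 7B = 6.
Solving: A = \frac{3}{4}, B = - \frac{3}{4}.
So b(n) = \frac{3}{4} - \frac{3 \left(-7\right)^{n}}{4}.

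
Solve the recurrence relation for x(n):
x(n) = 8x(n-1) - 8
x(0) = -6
First-order linear non-homogeneous.
Homogeneous solution: x_h(n) = A·(8)^n.
Try constant particular solution x_p = K: K = 8K - 8 ⇒ K = \frac{8}{7}.
General: x(n) = A·(8)^n + \frac{8}{7}.
Apply x(0) = -6: A + \frac{8}{7} = -6 ⇒ A = - \frac{50}{7}.
So x(n) = \frac{8}{7} - \frac{50 \cdot 8^{n}}{7}.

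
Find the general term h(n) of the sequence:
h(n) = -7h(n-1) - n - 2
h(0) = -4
First-order linear with linear forcing.
Homogeneous solution: h_h(n) = A·(-7)^n.
Try particular h_p(n) = pn + q. Substituting:
  pn + q = -7(p(n-1) + q) - n - 2.
Matching the n-coefficient: p = -7p - 1 ⇒ p = - \frac{1}{8}.
Matching constants: q = 7p - 7q - 2 ⇒ q = - \frac{23}{64}.
General: h(n) = A·(-7)^n - \frac{n}{8} - \frac{23}{64}.
Apply h(0) = -4: A - \frac{23}{64} = -4 ⇒ A = - \frac{233}{64}.
So h(n) = - \frac{233 \left(-7\right)^{n}}{64} - \frac{n}{8} - \frac{23}{64}.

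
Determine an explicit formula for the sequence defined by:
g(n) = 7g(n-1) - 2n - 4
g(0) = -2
First-order linear with linear forcing.
Homogeneous solution: g_h(n) = A·(7)^n.
Try particular g_p(n) = pn + q. Substituting:
  pn + q = 7(p(n-1) + q) - 2n - 4.
Matching the n-coefficient: p = 7p - 2 ⇒ p = \frac{1}{3}.
Matching constants: q = -7p + 7q - 4 ⇒ q = \frac{19}{18}.
General: g(n) = A·(7)^n + \frac{n}{3} + \frac{19}{18}.
Apply g(0) = -2: A + \frac{19}{18} = -2 ⇒ A = - \frac{55}{18}.
So g(n) = - \frac{55 \cdot 7^{n}}{18} + \frac{n}{3} + \frac{19}{18}.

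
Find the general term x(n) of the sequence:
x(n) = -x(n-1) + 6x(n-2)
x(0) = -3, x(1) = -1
Characteristic equation: x² + x - 6 = 0, which factors as (x - (-3))(x - (2)) = 0.
Roots r₁ = -3, r₂ = 2 (distinct).
General solution: x(n) = A·(-3)^n + B·(2)^n.
From x(0) = -3: A + B = -3.
From x(1) = -1: -3A + 2B = -1.
Solving: A = -1, B = -2.
So x(n) = - \left(-3\right)^{n} - 2 \cdot 2^{n}.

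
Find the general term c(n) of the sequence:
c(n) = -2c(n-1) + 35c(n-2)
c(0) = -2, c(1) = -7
Characteristic equation: x² + 2x - 35 = 0, which factors as (x - (5))(x - (-7)) = 0.
Roots r₁ = 5, r₂ = -7 (distinct).
General solution: c(n) = A·(5)^n + B·(-7)^n.
From c(0) = -2: A + B = -2.
From c(1) = -7: 5A - 7B = -7.
Solving: A = - \frac{7}{4}, B = - \frac{1}{4}.
So c(n) = - \frac{\left(-7\right)^{n}}{4} - \frac{7 \cdot 5^{n}}{4}.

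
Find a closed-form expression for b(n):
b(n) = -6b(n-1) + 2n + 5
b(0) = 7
First-order linear with linear forcing.
Homogeneous solution: b_h(n) = A·(-6)^n.
Try particular b_p(n) = pn + q. Substituting:
  pn + q = -6(p(n-1) + q) + 2n + 5.
Matching the n-coefficient: p = -6p + 2 ⇒ p = \frac{2}{7}.
Matching constants: q = 6p - 6q + 5 ⇒ q = \frac{47}{49}.
General: b(n) = A·(-6)^n + \frac{2 n}{7} + \frac{47}{49}.
Apply b(0) = 7: A + \frac{47}{49} = 7 ⇒ A = \frac{296}{49}.
So b(n) = \frac{296 \left(-6\right)^{n}}{49} + \frac{2 n}{7} + \frac{47}{49}.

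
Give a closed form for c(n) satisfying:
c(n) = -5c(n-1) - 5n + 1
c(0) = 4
First-order linear with linear forcing.
Homogeneous solution: c_h(n) = A·(-5)^n.
Try particular c_p(n) = pn + q. Substituting:
  pn + q = -5(p(n-1) + q) - 5n + 1.
Matching the n-coefficient: p = -5p - 5 ⇒ p = - \frac{5}{6}.
Matching constants: q = 5p - 5q + 1 ⇒ q = - \frac{19}{36}.
General: c(n) = A·(-5)^n - \frac{5 n}{6} - \frac{19}{36}.
Apply c(0) = 4: A - \frac{19}{36} = 4 ⇒ A = \frac{163}{36}.
So c(n) = \frac{163 \left(-5\right)^{n}}{36} - \frac{5 n}{6} - \frac{19}{36}.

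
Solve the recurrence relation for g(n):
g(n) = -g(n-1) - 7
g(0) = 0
First-order linear non-homogeneous.
Homogeneous solution: g_h(n) = A·(-1)^n.
Try constant particular solution g_p = K: K = -K - 7 ⇒ K = - \frac{7}{2}.
General: g(n) = A·(-1)^n - \frac{7}{2}.
Apply g(0) = 0: A - \frac{7}{2} = 0 ⇒ A = \frac{7}{2}.
So g(n) = \frac{7 \left(-1\right)^{n}}{2} - \frac{7}{2}.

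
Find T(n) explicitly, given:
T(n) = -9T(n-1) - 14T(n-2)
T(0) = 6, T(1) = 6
Characteristic equation: x² + 9x + 14 = 0, which factors as (x - (-7))(x - (-2)) = 0.
Roots r₁ = -7, r₂ = -2 (distinct).
General solution: T(n) = A·(-7)^n + B·(-2)^n.
From T(0) = 6: A + B = 6.
From T(1) = 6: -7A - 2B = 6.
Solving: A = - \frac{18}{5}, B = \frac{48}{5}.
So T(n) = \frac{48 \left(-2\right)^{n}}{5} - \frac{18 \left(-7\right)^{n}}{5}.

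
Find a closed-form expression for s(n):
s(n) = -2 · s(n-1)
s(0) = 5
Pure geometric recurrence with ratio -2.
By induction s(n) = s(0) · (-2)^n = 5 \left(-2\right)^{n}.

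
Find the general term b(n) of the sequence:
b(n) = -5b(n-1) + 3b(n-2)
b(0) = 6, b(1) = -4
Characteristic equation: x² + 5x - 3 = 0.
Discriminant Δ = (-5)² + 4·(3) = 37.
Roots r₁,₂ = (-5 ± √37)/2, so r₁ = - \frac{5}{2} + \frac{\sqrt{37}}{2}, r₂ = - \frac{\sqrt{37}}{2} - \frac{5}{2}.
General solution: b(n) = A·r₁^n + B·r₂^n.
From the initial conditions, A + B = 6 and r₁A + r₂B = -4.
Since r₁ - r₂ = √37: A = (-4 - (6)r₂)/√37 = \frac{11 \sqrt{37}}{37} + 3, and B = 6 - A = 3 - \frac{11 \sqrt{37}}{37}.
So b(n) = \left(\frac{11 \sqrt{37}}{37} + 3\right)\left(- \frac{5}{2} + \frac{\sqrt{37}}{2}\right)^n + \left(3 - \frac{11 \sqrt{37}}{37}\right)\left(- \frac{\sqrt{37}}{2} - \frac{5}{2}\right)^n.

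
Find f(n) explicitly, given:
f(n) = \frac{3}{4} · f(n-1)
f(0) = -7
Pure geometric recurrence with ratio \frac{3}{4}.
By induction f(n) = f(0) · (\frac{3}{4})^n = - 7 \left(\frac{3}{4}\right)^{n}.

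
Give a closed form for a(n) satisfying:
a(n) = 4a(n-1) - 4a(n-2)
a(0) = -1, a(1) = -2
Characteristic equation: x² - 4x + 4 = 0, which is (x - (2))².
Repeated root r = 2.
General solution: a(n) = (A + Bn)·(2)^n.
From a(0) = -1: A = -1.
From a(1) = -2: (A + B)·(2) = -2 ⇒ B = 0.
So a(n) = \left(-1\right) \cdot (2)^n.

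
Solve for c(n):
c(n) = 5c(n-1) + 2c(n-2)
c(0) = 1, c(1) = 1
Characteristic equation: x² - 5x - 2 = 0.
Discriminant Δ = (5)² + 4·(2) = 33.
Roots r₁,₂ = (5 ± √33)/2, so r₁ = \frac{5}{2} + \frac{\sqrt{33}}{2}, r₂ = \frac{5}{2} - \frac{\sqrt{33}}{2}.
General solution: c(n) = A·r₁^n + B·r₂^n.
From the initial conditions, A + B = 1 and r₁A + r₂B = 1.
Since r₁ - r₂ = √33: A = (1 - (1)r₂)/√33 = \frac{1}{2} - \frac{\sqrt{33}}{22}, and B = 1 - A = \frac{\sqrt{33}}{22} + \frac{1}{2}.
So c(n) = \left(\frac{1}{2} - \frac{\sqrt{33}}{22}\right)\left(\frac{5}{2} + \frac{\sqrt{33}}{2}\right)^n + \left(\frac{\sqrt{33}}{22} + \frac{1}{2}\right)\left(\frac{5}{2} - \frac{\sqrt{33}}{2}\right)^n.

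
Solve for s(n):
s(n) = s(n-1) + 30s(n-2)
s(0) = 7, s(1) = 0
Characteristic equation: x² - x - 30 = 0, which factors as (x - (-5))(x - (6)) = 0.
Roots r₁ = -5, r₂ = 6 (distinct).
General solution: s(n) = A·(-5)^n + B·(6)^n.
From s(0) = 7: A + B = 7.
From s(1) = 0: -5A + 6B = 0.
Solving: A = \frac{42}{11}, B = \frac{35}{11}.
So s(n) = \frac{42 \left(-5\right)^{n}}{11} + \frac{35 \cdot 6^{n}}{11}.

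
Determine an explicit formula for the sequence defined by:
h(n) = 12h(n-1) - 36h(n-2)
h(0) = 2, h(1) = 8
Characteristic equation: x² - 12x + 36 = 0, which is (x - (6))².
Repeated root r = 6.
General solution: h(n) = (A + Bn)·(6)^n.
From h(0) = 2: A = 2.
From h(1) = 8: (A + B)·(6) = 8 ⇒ B = - \frac{2}{3}.
So h(n) = \left(2 - \frac{2 n}{3}\right) \cdot (6)^n.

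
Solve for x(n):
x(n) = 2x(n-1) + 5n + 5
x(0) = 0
First-order linear with linear forcing.
Homogeneous solution: x_h(n) = A·(2)^n.
Try particular x_p(n) = pn + q. Substituting:
  pn + q = 2(p(n-1) + q) + 5n + 5.
Matching the n-coefficient: p = 2p + 5 ⇒ p = -5.
Matching constants: q = -2p + 2q + 5 ⇒ q = -15.
General: x(n) = A·(2)^n - 5 n - 15.
Apply x(0) = 0: A - 15 = 0 ⇒ A = 15.
So x(n) = 15 \cdot 2^{n} - 5 n - 15.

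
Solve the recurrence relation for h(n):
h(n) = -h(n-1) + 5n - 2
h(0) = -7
First-order linear with linear forcing.
Homogeneous solution: h_h(n) = A·(-1)^n.
Try particular h_p(n) = pn + q. Substituting:
  pn + q = -(p(n-1) + q) + 5n - 2.
Matching the n-coefficient: p = -p + 5 ⇒ p = \frac{5}{2}.
Matching constants: q = p - q - 2 ⇒ q = \frac{1}{4}.
General: h(n) = A·(-1)^n + \frac{5 n}{2} + \frac{1}{4}.
Apply h(0) = -7: A + \frac{1}{4} = -7 ⇒ A = - \frac{29}{4}.
So h(n) = - \frac{29 \left(-1\right)^{n}}{4} + \frac{5 n}{2} + \frac{1}{4}.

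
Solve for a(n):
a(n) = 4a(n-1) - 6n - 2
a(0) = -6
First-order linear with linear forcing.
Homogeneous solution: a_h(n) = A·(4)^n.
Try particular a_p(n) = pn + q. Substituting:
  pn + q = 4(p(n-1) + q) - 6n - 2.
Matching the n-coefficient: p = 4p - 6 ⇒ p = 2.
Matching constants: q = -4p + 4q - 2 ⇒ q = \frac{10}{3}.
General: a(n) = A·(4)^n + 2 n + \frac{10}{3}.
Apply a(0) = -6: A + \frac{10}{3} = -6 ⇒ A = - \frac{28}{3}.
So a(n) = - \frac{28 \cdot 4^{n}}{3} + 2 n + \frac{10}{3}.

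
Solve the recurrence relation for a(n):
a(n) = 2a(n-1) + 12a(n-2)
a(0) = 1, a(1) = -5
Characteristic equation: x² - 2x - 12 = 0.
Discriminant Δ = (2)² + 4·(12) = 52.
Roots r₁,₂ = (2 ± √52)/2, so r₁ = 1 + \sqrt{13}, r₂ = 1 - \sqrt{13}.
General solution: a(n) = A·r₁^n + B·r₂^n.
From the initial conditions, A + B = 1 and r₁A + r₂B = -5.
Since r₁ - r₂ = √52: A = (-5 - (1)r₂)/√52 = \frac{1}{2} - \frac{3 \sqrt{13}}{13}, and B = 1 - A = \frac{1}{2} + \frac{3 \sqrt{13}}{13}.
So a(n) = \left(\frac{1}{2} - \frac{3 \sqrt{13}}{13}\right)\left(1 + \sqrt{13}\right)^n + \left(\frac{1}{2} + \frac{3 \sqrt{13}}{13}\right)\left(1 - \sqrt{13}\right)^n.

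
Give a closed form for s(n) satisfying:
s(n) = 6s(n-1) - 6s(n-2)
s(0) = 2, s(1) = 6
Characteristic equation: x² - 6x + 6 = 0.
Discriminant Δ = (6)² + 4·(-6) = 12.
Roots r₁,₂ = (6 ± √12)/2, so r₁ = \sqrt{3} + 3, r₂ = 3 - \sqrt{3}.
General solution: s(n) = A·r₁^n + B·r₂^n.
From the initial conditions, A + B = 2 and r₁A + r₂B = 6.
Since r₁ - r₂ = √12: A = (6 - (2)r₂)/√12 = 1, and B = 2 - A = 1.
So s(n) = \left(1\right)\left(\sqrt{3} + 3\right)^n + \left(1\right)\left(3 - \sqrt{3}\right)^n.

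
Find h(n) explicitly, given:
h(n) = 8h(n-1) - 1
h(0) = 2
First-order linear non-homogeneous.
Homogeneous solution: h_h(n) = A·(8)^n.
Try constant particular solution h_p = K: K = 8K - 1 ⇒ K = \frac{1}{7}.
General: h(n) = A·(8)^n + \frac{1}{7}.
Apply h(0) = 2: A + \frac{1}{7} = 2 ⇒ A = \frac{13}{7}.
So h(n) = \frac{13 \cdot 8^{n}}{7} + \frac{1}{7}.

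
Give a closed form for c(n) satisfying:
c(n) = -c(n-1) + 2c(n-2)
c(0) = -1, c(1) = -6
Characteristic equation: x² + x - 2 = 0, which factors as (x - (-2))(x - (1)) = 0.
Roots r₁ = -2, r₂ = 1 (distinct).
General solution: c(n) = A·(-2)^n + B·(1)^n.
From c(0) = -1: A + B = -1.
From c(1) = -6: -2A + B = -6.
Solving: A = \frac{5}{3}, B = - \frac{8}{3}.
So c(n) = \frac{5 \left(-2\right)^{n}}{3} - \frac{8}{3}.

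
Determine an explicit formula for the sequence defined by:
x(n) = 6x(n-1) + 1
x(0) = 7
First-order linear non-homogeneous.
Homogeneous solution: x_h(n) = A·(6)^n.
Try constant particular solution x_p = K: K = 6K + 1 ⇒ K = - \frac{1}{5}.
General: x(n) = A·(6)^n - \frac{1}{5}.
Apply x(0) = 7: A - \frac{1}{5} = 7 ⇒ A = \frac{36}{5}.
So x(n) = \frac{36 \cdot 6^{n}}{5} - \frac{1}{5}.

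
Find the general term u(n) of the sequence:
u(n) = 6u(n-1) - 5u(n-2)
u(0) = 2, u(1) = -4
Characteristic equation: x² - 6x + 5 = 0, which factors as (x - (5))(x - (1)) = 0.
Roots r₁ = 5, r₂ = 1 (distinct).
General solution: u(n) = A·(5)^n + B·(1)^n.
From u(0) = 2: A + B = 2.
From u(1) = -4: 5A + B = -4.
Solving: A = - \frac{3}{2}, B = \frac{7}{2}.
So u(n) = \frac{7}{2} - \frac{3 \cdot 5^{n}}{2}.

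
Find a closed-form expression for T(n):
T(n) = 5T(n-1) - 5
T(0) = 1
First-order linear non-homogeneous.
Homogeneous solution: T_h(n) = A·(5)^n.
Try constant particular solution T_p = K: K = 5K - 5 ⇒ K = \frac{5}{4}.
General: T(n) = A·(5)^n + \frac{5}{4}.
Apply T(0) = 1: A + \frac{5}{4} = 1 ⇒ A = - \frac{1}{4}.
So T(n) = \frac{5}{4} - \frac{5^{n}}{4}.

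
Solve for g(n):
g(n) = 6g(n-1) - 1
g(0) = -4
First-order linear non-homogeneous.
Homogeneous solution: g_h(n) = A·(6)^n.
Try constant particular solution g_p = K: K = 6K - 1 ⇒ K = \frac{1}{5}.
General: g(n) = A·(6)^n + \frac{1}{5}.
Apply g(0) = -4: A + \frac{1}{5} = -4 ⇒ A = - \frac{21}{5}.
So g(n) = \frac{1}{5} - \frac{21 \cdot 6^{n}}{5}.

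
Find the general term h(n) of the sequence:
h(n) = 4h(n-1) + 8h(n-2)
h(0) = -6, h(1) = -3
Characteristic equation: x² - 4x - 8 = 0.
Discriminant Δ = (4)² + 4·(8) = 48.
Roots r₁,₂ = (4 ± √48)/2, so r₁ = 2 + 2 \sqrt{3}, r₂ = 2 - 2 \sqrt{3}.
General solution: h(n) = A·r₁^n + B·r₂^n.
From the initial conditions, A + B = -6 and r₁A + r₂B = -3.
Since r₁ - r₂ = √48: A = (-3 - (-6)r₂)/√48 = -3 + \frac{3 \sqrt{3}}{4}, and B = -6 - A = -3 - \frac{3 \sqrt{3}}{4}.
So h(n) = \left(-3 + \frac{3 \sqrt{3}}{4}\right)\left(2 + 2 \sqrt{3}\right)^n + \left(-3 - \frac{3 \sqrt{3}}{4}\right)\left(2 - 2 \sqrt{3}\right)^n.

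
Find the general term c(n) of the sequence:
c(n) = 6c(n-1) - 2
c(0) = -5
First-order linear non-homogeneous.
Homogeneous solution: c_h(n) = A·(6)^n.
Try constant particular solution c_p = K: K = 6K - 2 ⇒ K = \frac{2}{5}.
General: c(n) = A·(6)^n + \frac{2}{5}.
Apply c(0) = -5: A + \frac{2}{5} = -5 ⇒ A = - \frac{27}{5}.
So c(n) = \frac{2}{5} - \frac{27 \cdot 6^{n}}{5}.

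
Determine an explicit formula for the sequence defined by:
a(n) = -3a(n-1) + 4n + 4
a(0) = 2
First-order linear with linear forcing.
Homogeneous solution: a_h(n) = A·(-3)^n.
Try particular a_p(n) = pn + q. Substituting:
  pn + q = -3(p(n-1) + q) + 4n + 4.
Matching the n-coefficient: p = -3p + 4 ⇒ p = 1.
Matching constants: q = 3p - 3q + 4 ⇒ q = \frac{7}{4}.
General: a(n) = A·(-3)^n + n + \frac{7}{4}.
Apply a(0) = 2: A + \frac{7}{4} = 2 ⇒ A = \frac{1}{4}.
So a(n) = \frac{\left(-3\right)^{n}}{4} + n + \frac{7}{4}.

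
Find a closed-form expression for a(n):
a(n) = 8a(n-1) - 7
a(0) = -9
First-order linear non-homogeneous.
Homogeneous solution: a_h(n) = A·(8)^n.
Try constant particular solution a_p = K: K = 8K - 7 ⇒ K = 1.
General: a(n) = A·(8)^n + 1.
Apply a(0) = -9: A + 1 = -9 ⇒ A = -10.
So a(n) = 1 - 10 \cdot 8^{n}.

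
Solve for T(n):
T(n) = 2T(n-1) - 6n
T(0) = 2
First-order linear with linear forcing.
Homogeneous solution: T_h(n) = A·(2)^n.
Try particular T_p(n) = pn + q. Substituting:
  pn + q = 2(p(n-1) + q) - 6n.
Matching the n-coefficient: p = 2p - 6 ⇒ p = 6.
Matching constants: q = -2p + 2q ⇒ q = 12.
General: T(n) = A·(2)^n + 6 n + 12.
Apply T(0) = 2: A + 12 = 2 ⇒ A = -10.
So T(n) = - 10 \cdot 2^{n} + 6 n + 12.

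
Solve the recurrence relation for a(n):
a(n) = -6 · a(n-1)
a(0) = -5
Pure geometric recurrence with ratio -6.
By induction a(n) = a(0) · (-6)^n = - 5 \left(-6\right)^{n}.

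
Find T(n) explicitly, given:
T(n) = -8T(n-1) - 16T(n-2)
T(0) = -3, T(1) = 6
Characteristic equation: x² + 8x + 16 = 0, which is (x - (-4))².
Repeated root r = -4.
General solution: T(n) = (A + Bn)·(-4)^n.
From T(0) = -3: A = -3.
From T(1) = 6: (A + B)·(-4) = 6 ⇒ B = \frac{3}{2}.
So T(n) = \left(\frac{3 n}{2} - 3\right) \cdot (-4)^n.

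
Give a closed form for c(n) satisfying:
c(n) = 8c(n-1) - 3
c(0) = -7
First-order linear non-homogeneous.
Homogeneous solution: c_h(n) = A·(8)^n.
Try constant particular solution c_p = K: K = 8K - 3 ⇒ K = \frac{3}{7}.
General: c(n) = A·(8)^n + \frac{3}{7}.
Apply c(0) = -7: A + \frac{3}{7} = -7 ⇒ A = - \frac{52}{7}.
So c(n) = \frac{3}{7} - \frac{52 \cdot 8^{n}}{7}.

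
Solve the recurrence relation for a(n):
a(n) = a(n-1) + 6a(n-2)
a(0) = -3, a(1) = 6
Characteristic equation: x² - x - 6 = 0, which factors as (x - (-2))(x - (3)) = 0.
Roots r₁ = -2, r₂ = 3 (distinct).
General solution: a(n) = A·(-2)^n + B·(3)^n.
From a(0) = -3: A + B = -3.
From a(1) = 6: -2A + 3B = 6.
Solving: A = -3, B = 0.
So a(n) = - 3 \left(-2\right)^{n}.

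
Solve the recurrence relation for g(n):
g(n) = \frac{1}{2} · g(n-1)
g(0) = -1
Pure geometric recurrence with ratio \frac{1}{2}.
By induction g(n) = g(0) · (\frac{1}{2})^n = - 2^{- n}.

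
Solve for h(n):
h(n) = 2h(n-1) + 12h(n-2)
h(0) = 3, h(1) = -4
Characteristic equation: x² - 2x - 12 = 0.
Discriminant Δ = (2)² + 4·(12) = 52.
Roots r₁,₂ = (2 ± √52)/2, so r₁ = 1 + \sqrt{13}, r₂ = 1 - \sqrt{13}.
General solution: h(n) = A·r₁^n + B·r₂^n.
From the initial conditions, A + B = 3 and r₁A + r₂B = -4.
Since r₁ - r₂ = √52: A = (-4 - (3)r₂)/√52 = \frac{3}{2} - \frac{7 \sqrt{13}}{26}, and B = 3 - A = \frac{7 \sqrt{13}}{26} + \frac{3}{2}.
So h(n) = \left(\frac{3}{2} - \frac{7 \sqrt{13}}{26}\right)\left(1 + \sqrt{13}\right)^n + \left(\frac{7 \sqrt{13}}{26} + \frac{3}{2}\right)\left(1 - \sqrt{13}\right)^n.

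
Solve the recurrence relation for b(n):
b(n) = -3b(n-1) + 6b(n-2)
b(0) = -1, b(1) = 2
Characteristic equation: x² + 3x - 6 = 0.
Discriminant Δ = (-3)² + 4·(6) = 33.
Roots r₁,₂ = (-3 ± √33)/2, so r₁ = - \frac{3}{2} + \frac{\sqrt{33}}{2}, r₂ = - \frac{\sqrt{33}}{2} - \frac{3}{2}.
General solution: b(n) = A·r₁^n + B·r₂^n.
From the initial conditions, A + B = -1 and r₁A + r₂B = 2.
Since r₁ - r₂ = √33: A = (2 - (-1)r₂)/√33 = - \frac{1}{2} + \frac{\sqrt{33}}{66}, and B = -1 - A = - \frac{1}{2} - \frac{\sqrt{33}}{66}.
So b(n) = \left(- \frac{1}{2} + \frac{\sqrt{33}}{66}\right)\left(- \frac{3}{2} + \frac{\sqrt{33}}{2}\right)^n + \left(- \frac{1}{2} - \frac{\sqrt{33}}{66}\right)\left(- \frac{\sqrt{33}}{2} - \frac{3}{2}\right)^n.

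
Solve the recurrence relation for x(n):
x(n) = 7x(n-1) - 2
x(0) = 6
First-order linear non-homogeneous.
Homogeneous solution: x_h(n) = A·(7)^n.
Try constant particular solution x_p = K: K = 7K - 2 ⇒ K = \frac{1}{3}.
General: x(n) = A·(7)^n + \frac{1}{3}.
Apply x(0) = 6: A + \frac{1}{3} = 6 ⇒ A = \frac{17}{3}.
So x(n) = \frac{17 \cdot 7^{n}}{3} + \frac{1}{3}.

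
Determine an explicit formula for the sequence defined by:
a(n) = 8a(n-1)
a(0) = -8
This is a homogeneous first-order recurrence with ratio 8.
By induction a(n) = a(0) · (8)^n = - 8 \cdot 8^{n}.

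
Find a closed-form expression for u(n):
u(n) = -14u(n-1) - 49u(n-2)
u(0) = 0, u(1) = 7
Characteristic equation: x² + 14x + 49 = 0, which is (x - (-7))².
Repeated root r = -7.
General solution: u(n) = (A + Bn)·(-7)^n.
From u(0) = 0: A = 0.
From u(1) = 7: (A + B)·(-7) = 7 ⇒ B = -1.
So u(n) = \left(- n\right) \cdot (-7)^n.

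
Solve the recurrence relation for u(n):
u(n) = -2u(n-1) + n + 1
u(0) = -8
First-order linear with linear forcing.
Homogeneous solution: u_h(n) = A·(-2)^n.
Try particular u_p(n) = pn + q. Substituting:
  pn + q = -2(p(n-1) + q) + n + 1.
Matching the n-coefficient: p = -2p + 1 ⇒ p = \frac{1}{3}.
Matching constants: q = 2p - 2q + 1 ⇒ q = \frac{5}{9}.
General: u(n) = A·(-2)^n + \frac{n}{3} + \frac{5}{9}.
Apply u(0) = -8: A + \frac{5}{9} = -8 ⇒ A = - \frac{77}{9}.
So u(n) = - \frac{77 \left(-2\right)^{n}}{9} + \frac{n}{3} + \frac{5}{9}.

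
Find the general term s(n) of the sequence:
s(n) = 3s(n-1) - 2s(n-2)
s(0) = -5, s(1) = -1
Characteristic equation: x² - 3x + 2 = 0, which factors as (x - (1))(x - (2)) = 0.
Roots r₁ = 1, r₂ = 2 (distinct).
General solution: s(n) = A·(1)^n + B·(2)^n.
From s(0) = -5: A + B = -5.
From s(1) = -1: A + 2B = -1.
Solving: A = -9, B = 4.
So s(n) = 4 \cdot 2^{n} - 9.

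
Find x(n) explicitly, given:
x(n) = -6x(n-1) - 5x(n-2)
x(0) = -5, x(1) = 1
Characteristic equation: x² + 6x + 5 = 0, which factors as (x - (-1))(x - (-5)) = 0.
Roots r₁ = -1, r₂ = -5 (distinct).
General solution: x(n) = A·(-1)^n + B·(-5)^n.
From x(0) = -5: A + B = -5.
From x(1) = 1: -A - 5B = 1.
Solving: A = -6, B = 1.
So x(n) = - 6 \left(-1\right)^{n} + \left(-5\right)^{n}.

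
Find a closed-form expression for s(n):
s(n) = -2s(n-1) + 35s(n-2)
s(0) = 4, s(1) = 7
Characteristic equation: x² + 2x - 35 = 0, which factors as (x - (-7))(x - (5)) = 0.
Roots r₁ = -7, r₂ = 5 (distinct).
General solution: s(n) = A·(-7)^n + B·(5)^n.
From s(0) = 4: A + B = 4.
From s(1) = 7: -7A + 5B = 7.
Solving: A = \frac{13}{12}, B = \frac{35}{12}.
So s(n) = \frac{13 \left(-7\right)^{n}}{12} + \frac{35 \cdot 5^{n}}{12}.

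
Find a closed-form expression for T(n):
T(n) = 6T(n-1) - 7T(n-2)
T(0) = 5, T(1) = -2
Characteristic equation: x² - 6x + 7 = 0.
Discriminant Δ = (6)² + 4·(-7) = 8.
Roots r₁,₂ = (6 ± √8)/2, so r₁ = \sqrt{2} + 3, r₂ = 3 - \sqrt{2}.
General solution: T(n) = A·r₁^n + B·r₂^n.
From the initial conditions, A + B = 5 and r₁A + r₂B = -2.
Since r₁ - r₂ = √8: A = (-2 - (5)r₂)/√8 = \frac{5}{2} - \frac{17 \sqrt{2}}{4}, and B = 5 - A = \frac{5}{2} + \frac{17 \sqrt{2}}{4}.
So T(n) = \left(\frac{5}{2} - \frac{17 \sqrt{2}}{4}\right)\left(\sqrt{2} + 3\right)^n + \left(\frac{5}{2} + \frac{17 \sqrt{2}}{4}\right)\left(3 - \sqrt{2}\right)^n.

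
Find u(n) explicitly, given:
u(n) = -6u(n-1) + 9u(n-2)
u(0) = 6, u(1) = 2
Characteristic equation: x² + 6x - 9 = 0.
Discriminant Δ = (-6)² + 4·(9) = 72.
Roots r₁,₂ = (-6 ± √72)/2, so r₁ = -3 + 3 \sqrt{2}, r₂ = - 3 \sqrt{2} - 3.
General solution: u(n) = A·r₁^n + B·r₂^n.
From the initial conditions, A + B = 6 and r₁A + r₂B = 2.
Since r₁ - r₂ = √72: A = (2 - (6)r₂)/√72 = \frac{5 \sqrt{2}}{3} + 3, and B = 6 - A = 3 - \frac{5 \sqrt{2}}{3}.
So u(n) = \left(\frac{5 \sqrt{2}}{3} + 3\right)\left(-3 + 3 \sqrt{2}\right)^n + \left(3 - \frac{5 \sqrt{2}}{3}\right)\left(- 3 \sqrt{2} - 3\right)^n.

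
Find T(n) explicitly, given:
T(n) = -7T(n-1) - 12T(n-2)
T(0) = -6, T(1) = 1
Characteristic equation: x² + 7x + 12 = 0, which factors as (x - (-4))(x - (-3)) = 0.
Roots r₁ = -4, r₂ = -3 (distinct).
General solution: T(n) = A·(-4)^n + B·(-3)^n.
From T(0) = -6: A + B = -6.
From T(1) = 1: -4A - 3B = 1.
Solving: A = 17, B = -23.
So T(n) = - 23 \left(-3\right)^{n} + 17 \left(-4\right)^{n}.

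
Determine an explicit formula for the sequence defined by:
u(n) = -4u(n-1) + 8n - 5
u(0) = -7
First-order linear with linear forcing.
Homogeneous solution: u_h(n) = A·(-4)^n.
Try particular u_p(n) = pn + q. Substituting:
  pn + q = -4(p(n-1) + q) + 8n - 5.
Matching the n-coefficient: p = -4p + 8 ⇒ p = \frac{8}{5}.
Matching constants: q = 4p - 4q - 5 ⇒ q = \frac{7}{25}.
General: u(n) = A·(-4)^n + \frac{8 n}{5} + \frac{7}{25}.
Apply u(0) = -7: A + \frac{7}{25} = -7 ⇒ A = - \frac{182}{25}.
So u(n) = - \frac{182 \left(-4\right)^{n}}{25} + \frac{8 n}{5} + \frac{7}{25}.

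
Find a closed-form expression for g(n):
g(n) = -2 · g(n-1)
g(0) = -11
Pure geometric recurrence with ratio -2.
By induction g(n) = g(0) · (-2)^n = - 11 \left(-2\right)^{n}.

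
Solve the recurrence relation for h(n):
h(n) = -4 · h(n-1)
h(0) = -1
Pure geometric recurrence with ratio -4.
By induction h(n) = h(0) · (-4)^n = - \left(-4\right)^{n}.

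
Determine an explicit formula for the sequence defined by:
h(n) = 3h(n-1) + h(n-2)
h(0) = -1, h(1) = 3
Characteristic equation: x² - 3x - 1 = 0.
Discriminant Δ = (3)² + 4·(1) = 13.
Roots r₁,₂ = (3 ± √13)/2, so r₁ = \frac{3}{2} + \frac{\sqrt{13}}{2}, r₂ = \frac{3}{2} - \frac{\sqrt{13}}{2}.
General solution: h(n) = A·r₁^n + B·r₂^n.
From the initial conditions, A + B = -1 and r₁A + r₂B = 3.
Since r₁ - r₂ = √13: A = (3 - (-1)r₂)/√13 = - \frac{1}{2} + \frac{9 \sqrt{13}}{26}, and B = -1 - A = - \frac{9 \sqrt{13}}{26} - \frac{1}{2}.
So h(n) = \left(- \frac{1}{2} + \frac{9 \sqrt{13}}{26}\right)\left(\frac{3}{2} + \frac{\sqrt{13}}{2}\right)^n + \left(- \frac{9 \sqrt{13}}{26} - \frac{1}{2}\right)\left(\frac{3}{2} - \frac{\sqrt{13}}{2}\right)^n.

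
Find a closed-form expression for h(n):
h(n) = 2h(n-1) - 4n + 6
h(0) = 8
First-order linear with linear forcing.
Homogeneous solution: h_h(n) = A·(2)^n.
Try particular h_p(n) = pn + q. Substituting:
  pn + q = 2(p(n-1) + q) - 4n + 6.
Matching the n-coefficient: p = 2p - 4 ⇒ p = 4.
Matching constants: q = -2p + 2q + 6 ⇒ q = 2.
General: h(n) = A·(2)^n + 4 n + 2.
Apply h(0) = 8: A + 2 = 8 ⇒ A = 6.
So h(n) = 6 \cdot 2^{n} + 4 n + 2.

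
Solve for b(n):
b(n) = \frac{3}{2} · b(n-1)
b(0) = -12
Pure geometric recurrence with ratio \frac{3}{2}.
By induction b(n) = b(0) · (\frac{3}{2})^n = - 12 \left(\frac{3}{2}\right)^{n}.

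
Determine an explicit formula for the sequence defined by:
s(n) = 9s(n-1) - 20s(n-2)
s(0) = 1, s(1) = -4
Characteristic equation: x² - 9x + 20 = 0, which factors as (x - (4))(x - (5)) = 0.
Roots r₁ = 4, r₂ = 5 (distinct).
General solution: s(n) = A·(4)^n + B·(5)^n.
From s(0) = 1: A + B = 1.
From s(1) = -4: 4A + 5B = -4.
Solving: A = 9, B = -8.
So s(n) = 9 \cdot 4^{n} - 8 \cdot 5^{n}.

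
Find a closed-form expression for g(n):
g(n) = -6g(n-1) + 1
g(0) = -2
First-order linear non-homogeneous.
Homogeneous solution: g_h(n) = A·(-6)^n.
Try constant particular solution g_p = K: K = -6K + 1 ⇒ K = \frac{1}{7}.
General: g(n) = A·(-6)^n + \frac{1}{7}.
Apply g(0) = -2: A + \frac{1}{7} = -2 ⇒ A = - \frac{15}{7}.
So g(n) = \frac{1}{7} - \frac{15 \left(-6\right)^{n}}{7}.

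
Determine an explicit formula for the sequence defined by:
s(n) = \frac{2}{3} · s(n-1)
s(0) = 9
Pure geometric recurrence with ratio \frac{2}{3}.
By induction s(n) = s(0) · (\frac{2}{3})^n = 9 \left(\frac{2}{3}\right)^{n}.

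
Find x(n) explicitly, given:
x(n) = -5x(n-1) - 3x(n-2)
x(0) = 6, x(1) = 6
Characteristic equation: x² + 5x + 3 = 0.
Discriminant Δ = (-5)² + 4·(-3) = 13.
Roots r₁,₂ = (-5 ± √13)/2, so r₁ = - \frac{5}{2} + \frac{\sqrt{13}}{2}, r₂ = - \frac{5}{2} - \frac{\sqrt{13}}{2}.
General solution: x(n) = A·r₁^n + B·r₂^n.
From the initial conditions, A + B = 6 and r₁A + r₂B = 6.
Since r₁ - r₂ = √13: A = (6 - (6)r₂)/√13 = 3 + \frac{21 \sqrt{13}}{13}, and B = 6 - A = 3 - \frac{21 \sqrt{13}}{13}.
So x(n) = \left(3 + \frac{21 \sqrt{13}}{13}\right)\left(- \frac{5}{2} + \frac{\sqrt{13}}{2}\right)^n + \left(3 - \frac{21 \sqrt{13}}{13}\right)\left(- \frac{5}{2} - \frac{\sqrt{13}}{2}\right)^n.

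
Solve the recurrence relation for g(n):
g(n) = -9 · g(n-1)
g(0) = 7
Pure geometric recurrence with ratio -9.
By induction g(n) = g(0) · (-9)^n = 7 \left(-9\right)^{n}.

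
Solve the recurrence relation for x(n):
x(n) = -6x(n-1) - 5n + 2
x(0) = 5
First-order linear with linear forcing.
Homogeneous solution: x_h(n) = A·(-6)^n.
Try particular x_p(n) = pn + q. Substituting:
  pn + q = -6(p(n-1) + q) - 5n + 2.
Matching the n-coefficient: p = -6p - 5 ⇒ p = - \frac{5}{7}.
Matching constants: q = 6p - 6q + 2 ⇒ q = - \frac{16}{49}.
General: x(n) = A·(-6)^n - \frac{5 n}{7} - \frac{16}{49}.
Apply x(0) = 5: A - \frac{16}{49} = 5 ⇒ A = \frac{261}{49}.
So x(n) = \frac{261 \left(-6\right)^{n}}{49} - \frac{5 n}{7} - \frac{16}{49}.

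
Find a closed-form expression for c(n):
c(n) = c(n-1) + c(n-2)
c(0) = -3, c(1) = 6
Characteristic equation: x² - x - 1 = 0.
Discriminant Δ = (1)² + 4·(1) = 5.
Roots r₁,₂ = (1 ± √5)/2, so r₁ = \frac{1}{2} + \frac{\sqrt{5}}{2}, r₂ = \frac{1}{2} - \frac{\sqrt{5}}{2}.
General solution: c(n) = A·r₁^n + B·r₂^n.
From the initial conditions, A + B = -3 and r₁A + r₂B = 6.
Since r₁ - r₂ = √5: A = (6 - (-3)r₂)/√5 = - \frac{3}{2} + \frac{3 \sqrt{5}}{2}, and B = -3 - A = - \frac{3 \sqrt{5}}{2} - \frac{3}{2}.
So c(n) = \left(- \frac{3}{2} + \frac{3 \sqrt{5}}{2}\right)\left(\frac{1}{2} + \frac{\sqrt{5}}{2}\right)^n + \left(- \frac{3 \sqrt{5}}{2} - \frac{3}{2}\right)\left(\frac{1}{2} - \frac{\sqrt{5}}{2}\right)^n.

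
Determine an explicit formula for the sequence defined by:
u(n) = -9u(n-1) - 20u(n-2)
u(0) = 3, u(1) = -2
Characteristic equation: x² + 9x + 20 = 0, which factors as (x - (-5))(x - (-4)) = 0.
Roots r₁ = -5, r₂ = -4 (distinct).
General solution: u(n) = A·(-5)^n + B·(-4)^n.
From u(0) = 3: A + B = 3.
From u(1) = -2: -5A - 4B = -2.
Solving: A = -10, B = 13.
So u(n) = 13 \left(-4\right)^{n} - 10 \left(-5\right)^{n}.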